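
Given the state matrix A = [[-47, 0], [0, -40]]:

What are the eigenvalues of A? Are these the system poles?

For diagonal matrix, eigenvalues are diagonal entries: λ₁ = -47, λ₂ = -40. Eigenvalues of A = system poles.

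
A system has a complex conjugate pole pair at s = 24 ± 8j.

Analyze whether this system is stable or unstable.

Real part of poles is 24 (> 0, right half-plane). Unstable.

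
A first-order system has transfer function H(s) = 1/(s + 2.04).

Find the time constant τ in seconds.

For H(s) = 1/(s + 1/τ), the pole is at -1/τ = -2.04, so τ = 1/2.04 = 0.4902 s.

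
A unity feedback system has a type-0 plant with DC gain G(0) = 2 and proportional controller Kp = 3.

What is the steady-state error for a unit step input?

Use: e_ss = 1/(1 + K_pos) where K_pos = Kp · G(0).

K_pos = Kp · G(0) = 3 × 2 = 6. e_ss = 1/(1 + 6) = 0.1429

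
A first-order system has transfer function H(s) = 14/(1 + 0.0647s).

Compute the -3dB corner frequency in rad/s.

Corner frequency = 1/τ = 1/0.0647 = 15.456 rad/s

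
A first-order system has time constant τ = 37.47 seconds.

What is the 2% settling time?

For first-order system, 2% settling time ≈ 4τ = 4 × 37.47 = 149.88 s.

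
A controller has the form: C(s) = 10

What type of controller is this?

This is a Proportional (P) controller.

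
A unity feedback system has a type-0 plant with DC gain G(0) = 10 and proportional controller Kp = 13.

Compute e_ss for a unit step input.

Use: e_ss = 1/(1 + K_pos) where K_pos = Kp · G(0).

K_pos = Kp · G(0) = 13 × 10 = 130. e_ss = 1/(1 + 130) = 0.0076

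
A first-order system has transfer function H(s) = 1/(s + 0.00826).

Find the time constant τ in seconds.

For H(s) = 1/(s + 1/τ), the pole is at -1/τ = -0.00826, so τ = 1/0.00826 = 121.1 s.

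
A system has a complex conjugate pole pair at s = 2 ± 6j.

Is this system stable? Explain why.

Real part of poles is 2 (> 0, right half-plane). Unstable.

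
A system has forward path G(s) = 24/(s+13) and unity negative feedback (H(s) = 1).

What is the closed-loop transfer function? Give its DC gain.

T(s) = G/(1+GH) = [24/(s+13)] / [1 + 24/(s+13)] = 24/(s+13+24) = 24/(s+37). DC gain = 24/37 = 0.6486.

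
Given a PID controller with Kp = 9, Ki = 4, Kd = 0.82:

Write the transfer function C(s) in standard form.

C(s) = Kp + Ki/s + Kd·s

Substituting values: C(s) = 9 + 4/s + 0.82s = (0.82s² + 9s + 4)/s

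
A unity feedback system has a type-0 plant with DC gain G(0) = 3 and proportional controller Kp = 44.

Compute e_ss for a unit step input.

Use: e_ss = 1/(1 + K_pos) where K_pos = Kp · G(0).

K_pos = Kp · G(0) = 44 × 3 = 132. e_ss = 1/(1 + 132) = 0.0075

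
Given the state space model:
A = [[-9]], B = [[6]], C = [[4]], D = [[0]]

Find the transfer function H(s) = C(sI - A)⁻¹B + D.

(sI - A)⁻¹ = 1/(s + 9). H(s) = 4 × 6/(s + 9) + 0 = 24/(s + 9).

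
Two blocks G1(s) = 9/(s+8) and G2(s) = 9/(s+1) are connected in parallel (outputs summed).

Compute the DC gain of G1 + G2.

Parallel: G_eq = G1 + G2. DC gain = G1(0) + G2(0) = 9/8 + 9/1 = 1.125 + 9 = 10.125.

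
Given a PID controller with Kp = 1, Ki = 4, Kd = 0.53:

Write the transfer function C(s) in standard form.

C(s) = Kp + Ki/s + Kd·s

Substituting values: C(s) = 1 + 4/s + 0.53s = (0.53s² + s + 4)/s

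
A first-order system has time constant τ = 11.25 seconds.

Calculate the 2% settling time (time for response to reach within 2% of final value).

For first-order system, 2% settling time ≈ 4τ = 4 × 11.25 = 45.0 s.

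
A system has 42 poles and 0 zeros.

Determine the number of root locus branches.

Root locus has n branches where n = number of poles = 42.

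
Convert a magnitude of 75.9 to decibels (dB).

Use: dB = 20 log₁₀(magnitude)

dB = 20 log₁₀(75.9) = 37.6 dB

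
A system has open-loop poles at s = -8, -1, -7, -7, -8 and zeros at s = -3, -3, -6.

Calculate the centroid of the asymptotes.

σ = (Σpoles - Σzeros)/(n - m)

σ = (Σpoles - Σzeros)/(n - m) = (-31 - (-12))/(5 - 3) = -19/2 = -9.5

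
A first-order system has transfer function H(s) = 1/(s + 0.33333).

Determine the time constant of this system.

For H(s) = 1/(s + 1/τ), the pole is at -1/τ = -0.33333, so τ = 1/0.33333 = 3 s.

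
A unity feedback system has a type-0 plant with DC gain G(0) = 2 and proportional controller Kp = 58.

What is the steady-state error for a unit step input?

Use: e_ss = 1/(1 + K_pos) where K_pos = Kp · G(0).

K_pos = Kp · G(0) = 58 × 2 = 116. e_ss = 1/(1 + 116) = 0.0085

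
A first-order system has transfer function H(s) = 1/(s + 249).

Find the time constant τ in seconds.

For H(s) = 1/(s + 1/τ), the pole is at -1/τ = -249, so τ = 1/249 = 0.0040 s.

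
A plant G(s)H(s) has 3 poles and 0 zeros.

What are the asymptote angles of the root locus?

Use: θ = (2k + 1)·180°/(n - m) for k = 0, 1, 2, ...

n - m = 3 - 0 = 3. Angles: θk = (2k + 1)·180°/3 = 60°, 180°, 300°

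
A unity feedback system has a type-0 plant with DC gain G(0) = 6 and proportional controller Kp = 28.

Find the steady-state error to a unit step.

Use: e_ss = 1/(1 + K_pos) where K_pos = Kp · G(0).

K_pos = Kp · G(0) = 28 × 6 = 168. e_ss = 1/(1 + 168) = 0.0059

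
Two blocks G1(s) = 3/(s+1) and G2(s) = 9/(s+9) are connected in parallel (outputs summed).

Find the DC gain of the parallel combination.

Parallel: G_eq = G1 + G2. DC gain = G1(0) + G2(0) = 3/1 + 9/9 = 3 + 1 = 4.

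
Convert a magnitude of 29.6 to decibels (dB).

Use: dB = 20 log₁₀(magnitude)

dB = 20 log₁₀(29.6) = 29.4 dB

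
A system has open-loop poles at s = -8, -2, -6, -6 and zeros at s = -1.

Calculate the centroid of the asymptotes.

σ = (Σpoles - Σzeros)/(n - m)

σ = (Σpoles - Σzeros)/(n - m) = (-22 - (-1))/(4 - 1) = -21/3 = -7.0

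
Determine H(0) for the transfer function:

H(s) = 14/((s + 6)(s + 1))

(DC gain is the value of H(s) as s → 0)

DC gain = H(0) = 14/(6 × 1) = 14/6 = 2.3333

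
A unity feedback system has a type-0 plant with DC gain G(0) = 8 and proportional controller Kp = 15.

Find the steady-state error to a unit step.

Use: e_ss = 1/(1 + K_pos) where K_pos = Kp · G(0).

K_pos = Kp · G(0) = 15 × 8 = 120. e_ss = 1/(1 + 120) = 0.0083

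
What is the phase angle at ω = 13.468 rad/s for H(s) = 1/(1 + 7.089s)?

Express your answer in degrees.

Phase = -arctan(ωτ) = -arctan(13.468 × 7.089) = -89.4°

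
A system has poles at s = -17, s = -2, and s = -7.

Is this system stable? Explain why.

All poles are in the left half-plane. System is stable.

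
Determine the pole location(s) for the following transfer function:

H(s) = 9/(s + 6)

Pole is where denominator = 0: s + 6 = 0, so s = -6.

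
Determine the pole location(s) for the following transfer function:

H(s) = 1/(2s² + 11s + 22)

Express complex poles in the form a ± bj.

Discriminant = 11² - 4×2×22 = 121 - 176 = -55 < 0, so the poles are a complex conjugate pair s = (-11 ± j√55)/(2×2). Real part = -11/(2×2) = -11/4 = -2.75; imaginary part = ±√55/(2×2) ≈ 1.8540. Poles: s = -2.75 ± 1.8540j.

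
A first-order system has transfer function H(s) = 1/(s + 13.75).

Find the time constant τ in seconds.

For H(s) = 1/(s + 1/τ), the pole is at -1/τ = -13.75, so τ = 1/13.75 = 0.0727 s.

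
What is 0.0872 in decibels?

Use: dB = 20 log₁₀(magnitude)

dB = 20 log₁₀(0.0872) = -21.2 dB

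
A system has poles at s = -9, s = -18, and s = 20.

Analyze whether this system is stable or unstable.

Pole(s) at s = 20 are not in the left half-plane. System is unstable.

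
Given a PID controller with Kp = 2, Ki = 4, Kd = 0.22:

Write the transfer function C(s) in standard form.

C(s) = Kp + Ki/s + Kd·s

Substituting values: C(s) = 2 + 4/s + 0.22s = (0.22s² + 2s + 4)/s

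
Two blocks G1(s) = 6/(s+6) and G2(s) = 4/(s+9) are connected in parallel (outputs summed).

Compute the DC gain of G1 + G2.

Parallel: G_eq = G1 + G2. DC gain = G1(0) + G2(0) = 6/6 + 4/9 = 1 + 0.4444 = 1.4444.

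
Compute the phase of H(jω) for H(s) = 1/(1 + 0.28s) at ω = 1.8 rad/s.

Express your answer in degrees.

Phase = -arctan(ωτ) = -arctan(1.8 × 0.28) = -26.7°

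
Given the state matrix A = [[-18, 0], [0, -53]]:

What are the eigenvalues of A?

For diagonal matrix, eigenvalues are diagonal entries: λ₁ = -18, λ₂ = -53.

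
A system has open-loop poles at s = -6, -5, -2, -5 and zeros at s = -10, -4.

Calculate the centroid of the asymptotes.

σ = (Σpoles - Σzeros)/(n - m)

σ = (Σpoles - Σzeros)/(n - m) = (-18 - (-14))/(4 - 2) = -4/2 = -2.0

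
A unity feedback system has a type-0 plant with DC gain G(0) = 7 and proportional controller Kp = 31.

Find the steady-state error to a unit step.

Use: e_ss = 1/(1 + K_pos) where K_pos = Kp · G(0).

K_pos = Kp · G(0) = 31 × 7 = 217. e_ss = 1/(1 + 217) = 0.0046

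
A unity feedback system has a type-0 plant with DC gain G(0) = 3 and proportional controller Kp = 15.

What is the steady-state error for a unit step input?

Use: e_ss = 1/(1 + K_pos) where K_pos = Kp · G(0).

K_pos = Kp · G(0) = 15 × 3 = 45. e_ss = 1/(1 + 45) = 0.0217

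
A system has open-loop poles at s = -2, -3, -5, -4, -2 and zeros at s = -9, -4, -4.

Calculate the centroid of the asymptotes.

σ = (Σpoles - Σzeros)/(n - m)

σ = (Σpoles - Σzeros)/(n - m) = (-16 - (-17))/(5 - 3) = 1/2 = 0.5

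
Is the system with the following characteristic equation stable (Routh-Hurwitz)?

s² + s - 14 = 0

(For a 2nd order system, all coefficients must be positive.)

Coefficients: 1, 1, -14. c=-14 not positive, so system is unstable.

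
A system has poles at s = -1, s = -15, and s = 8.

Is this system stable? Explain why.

Pole(s) at s = 8 are not in the left half-plane. System is unstable.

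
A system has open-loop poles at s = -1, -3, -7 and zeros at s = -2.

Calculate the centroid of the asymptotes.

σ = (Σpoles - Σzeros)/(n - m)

σ = (Σpoles - Σzeros)/(n - m) = (-11 - (-2))/(3 - 1) = -9/2 = -4.5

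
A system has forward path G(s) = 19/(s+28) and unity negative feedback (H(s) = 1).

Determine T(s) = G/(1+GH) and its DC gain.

T(s) = G/(1+GH) = [19/(s+28)] / [1 + 19/(s+28)] = 19/(s+28+19) = 19/(s+47). DC gain = 19/47 = 0.4043.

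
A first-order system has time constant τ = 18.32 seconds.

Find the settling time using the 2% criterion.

For first-order system, 2% settling time ≈ 4τ = 4 × 18.32 = 73.28 s.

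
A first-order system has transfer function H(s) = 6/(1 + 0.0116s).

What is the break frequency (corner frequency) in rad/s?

Corner frequency = 1/τ = 1/0.0116 = 86.207 rad/s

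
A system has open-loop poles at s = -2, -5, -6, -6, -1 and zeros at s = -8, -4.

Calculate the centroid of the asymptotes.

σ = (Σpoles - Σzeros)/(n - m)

σ = (Σpoles - Σzeros)/(n - m) = (-20 - (-12))/(5 - 2) = -8/3 = -2.67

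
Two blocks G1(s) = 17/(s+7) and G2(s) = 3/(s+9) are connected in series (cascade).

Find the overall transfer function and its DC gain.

Series: multiply transfer functions. G_eq = 17/(s+7) × 3/(s+9) = 51/((s+7)(s+9)). DC gain = 51/(7×9) = 0.8095.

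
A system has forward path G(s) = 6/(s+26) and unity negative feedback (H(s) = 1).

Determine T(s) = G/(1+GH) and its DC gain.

T(s) = G/(1+GH) = [6/(s+26)] / [1 + 6/(s+26)] = 6/(s+26+6) = 6/(s+32). DC gain = 6/32 = 0.1875.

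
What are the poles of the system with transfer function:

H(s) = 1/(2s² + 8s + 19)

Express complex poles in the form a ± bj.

Discriminant = 8² - 4×2×19 = 64 - 152 = -88 < 0, so the poles are a complex conjugate pair s = (-8 ± j√88)/(2×2). Real part = -8/(2×2) = -8/4 = -2; imaginary part = ±√88/(2×2) ≈ 2.3452. Poles: s = -2 ± 2.3452j.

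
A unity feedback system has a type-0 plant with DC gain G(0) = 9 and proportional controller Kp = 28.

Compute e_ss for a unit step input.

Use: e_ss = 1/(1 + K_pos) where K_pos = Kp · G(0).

K_pos = Kp · G(0) = 28 × 9 = 252. e_ss = 1/(1 + 252) = 0.0040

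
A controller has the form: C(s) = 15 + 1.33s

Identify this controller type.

This is a Proportional-Derivative (PD) controller.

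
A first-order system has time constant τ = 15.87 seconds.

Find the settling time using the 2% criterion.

For first-order system, 2% settling time ≈ 4τ = 4 × 15.87 = 63.48 s.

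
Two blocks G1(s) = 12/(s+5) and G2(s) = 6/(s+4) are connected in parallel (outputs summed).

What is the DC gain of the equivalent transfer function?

Parallel: G_eq = G1 + G2. DC gain = G1(0) + G2(0) = 12/5 + 6/4 = 2.4 + 1.5 = 3.9.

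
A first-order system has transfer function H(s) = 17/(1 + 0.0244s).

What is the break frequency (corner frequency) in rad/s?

Corner frequency = 1/τ = 1/0.0244 = 40.984 rad/s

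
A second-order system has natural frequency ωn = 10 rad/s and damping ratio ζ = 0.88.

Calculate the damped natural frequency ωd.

ωd = ωn√(1 - ζ²) = 10√(1 - 0.88²) = 4.75 rad/s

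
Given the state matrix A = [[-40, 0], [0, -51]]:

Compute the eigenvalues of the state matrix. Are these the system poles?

For diagonal matrix, eigenvalues are diagonal entries: λ₁ = -40, λ₂ = -51. Eigenvalues of A = system poles.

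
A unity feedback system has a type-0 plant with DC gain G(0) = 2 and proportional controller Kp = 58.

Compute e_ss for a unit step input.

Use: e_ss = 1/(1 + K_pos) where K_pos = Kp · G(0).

K_pos = Kp · G(0) = 58 × 2 = 116. e_ss = 1/(1 + 116) = 0.0085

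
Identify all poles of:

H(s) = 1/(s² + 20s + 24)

Discriminant = 20² - 4×1×24 = 400 - 96 = 304 > 0, so two distinct real poles. Using quadratic formula: s = (-20 ± √304)/(2×1) = (-20 ± √304)/2, with √304 ≈ 17.4356. s₁ ≈ -1.2822, s₂ ≈ -18.7178. Poles: s₁ = -1.2822, s₂ = -18.7178.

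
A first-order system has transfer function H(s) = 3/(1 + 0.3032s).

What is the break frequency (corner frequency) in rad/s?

Corner frequency = 1/τ = 1/0.3032 = 3.298 rad/s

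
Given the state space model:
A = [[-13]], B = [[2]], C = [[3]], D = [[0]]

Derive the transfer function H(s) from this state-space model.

(sI - A)⁻¹ = 1/(s + 13). H(s) = 3 × 2/(s + 13) + 0 = 6/(s + 13).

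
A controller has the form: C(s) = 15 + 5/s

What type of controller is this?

This is a Proportional-Integral (PI) controller.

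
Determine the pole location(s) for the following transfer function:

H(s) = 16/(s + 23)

Pole is where denominator = 0: s + 23 = 0, so s = -23.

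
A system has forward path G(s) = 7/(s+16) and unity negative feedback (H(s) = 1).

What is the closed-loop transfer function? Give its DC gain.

T(s) = G/(1+GH) = [7/(s+16)] / [1 + 7/(s+16)] = 7/(s+16+7) = 7/(s+23). DC gain = 7/23 = 0.3043.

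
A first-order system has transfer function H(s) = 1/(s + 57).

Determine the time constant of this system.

For H(s) = 1/(s + 1/τ), the pole is at -1/τ = -57, so τ = 1/57 = 0.0175 s.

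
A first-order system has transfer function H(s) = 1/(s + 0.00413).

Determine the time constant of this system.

For H(s) = 1/(s + 1/τ), the pole is at -1/τ = -0.00413, so τ = 1/0.00413 = 242.1 s.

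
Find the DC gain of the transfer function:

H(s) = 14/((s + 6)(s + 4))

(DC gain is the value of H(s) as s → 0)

DC gain = H(0) = 14/(6 × 4) = 14/24 = 0.5833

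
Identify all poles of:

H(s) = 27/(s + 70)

Pole is where denominator = 0: s + 70 = 0, so s = -70.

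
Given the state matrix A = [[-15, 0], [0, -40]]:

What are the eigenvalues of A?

For diagonal matrix, eigenvalues are diagonal entries: λ₁ = -15, λ₂ = -40.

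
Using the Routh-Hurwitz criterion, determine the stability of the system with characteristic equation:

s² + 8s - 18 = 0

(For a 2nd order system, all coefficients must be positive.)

Coefficients: 1, 8, -18. c=-18 not positive, so system is unstable.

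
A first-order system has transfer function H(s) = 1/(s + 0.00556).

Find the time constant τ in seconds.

For H(s) = 1/(s + 1/τ), the pole is at -1/τ = -0.00556, so τ = 1/0.00556 = 179.9 s.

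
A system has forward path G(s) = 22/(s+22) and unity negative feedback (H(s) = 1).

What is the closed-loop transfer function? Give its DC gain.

T(s) = G/(1+GH) = [22/(s+22)] / [1 + 22/(s+22)] = 22/(s+22+22) = 22/(s+44). DC gain = 22/44 = 0.5.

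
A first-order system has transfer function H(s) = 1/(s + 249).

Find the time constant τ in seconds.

For H(s) = 1/(s + 1/τ), the pole is at -1/τ = -249, so τ = 1/249 = 0.0040 s.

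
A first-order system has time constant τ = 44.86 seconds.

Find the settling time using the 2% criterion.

For first-order system, 2% settling time ≈ 4τ = 4 × 44.86 = 179.44 s.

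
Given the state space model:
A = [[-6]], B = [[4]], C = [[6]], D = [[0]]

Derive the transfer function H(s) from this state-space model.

(sI - A)⁻¹ = 1/(s + 6). H(s) = 6 × 4/(s + 6) + 0 = 24/(s + 6).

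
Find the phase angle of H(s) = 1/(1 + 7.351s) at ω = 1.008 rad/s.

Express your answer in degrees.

Phase = -arctan(ωτ) = -arctan(1.008 × 7.351) = -82.3°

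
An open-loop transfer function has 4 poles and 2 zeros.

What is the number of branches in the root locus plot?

Root locus has n branches where n = number of poles = 4.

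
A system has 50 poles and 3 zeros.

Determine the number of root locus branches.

Root locus has n branches where n = number of poles = 50.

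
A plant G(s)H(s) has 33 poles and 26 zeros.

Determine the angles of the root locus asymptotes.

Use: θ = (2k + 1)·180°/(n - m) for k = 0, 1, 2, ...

n - m = 33 - 26 = 7. Angles: θk = (2k + 1)·180°/7 = 25.71°, 77.14°, 128.57°, 180°, 231.43°, 282.86°, 334.29°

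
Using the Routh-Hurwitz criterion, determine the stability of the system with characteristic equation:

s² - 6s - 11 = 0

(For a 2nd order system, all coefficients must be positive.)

Coefficients: 1, -6, -11. b=-6, c=-11 not positive, so system is unstable.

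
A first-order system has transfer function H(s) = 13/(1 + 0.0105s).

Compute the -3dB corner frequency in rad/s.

Corner frequency = 1/τ = 1/0.0105 = 95.238 rad/s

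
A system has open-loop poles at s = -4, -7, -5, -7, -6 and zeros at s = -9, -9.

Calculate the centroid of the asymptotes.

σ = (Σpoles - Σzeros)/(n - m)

σ = (Σpoles - Σzeros)/(n - m) = (-29 - (-18))/(5 - 2) = -11/3 = -3.67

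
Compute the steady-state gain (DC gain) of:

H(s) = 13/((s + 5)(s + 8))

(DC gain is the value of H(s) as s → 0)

DC gain = H(0) = 13/(5 × 8) = 13/40 = 0.325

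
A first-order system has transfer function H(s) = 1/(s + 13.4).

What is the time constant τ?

For H(s) = 1/(s + 1/τ), the pole is at -1/τ = -13.4, so τ = 1/13.4 = 0.0746 s.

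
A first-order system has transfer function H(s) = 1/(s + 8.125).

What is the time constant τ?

For H(s) = 1/(s + 1/τ), the pole is at -1/τ = -8.125, so τ = 1/8.125 = 0.1231 s.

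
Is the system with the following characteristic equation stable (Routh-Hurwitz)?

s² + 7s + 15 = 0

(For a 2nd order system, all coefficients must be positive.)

Coefficients: 1, 7, 15. All positive, so system is stable.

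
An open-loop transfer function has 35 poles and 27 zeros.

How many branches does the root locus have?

Root locus has n branches where n = number of poles = 35.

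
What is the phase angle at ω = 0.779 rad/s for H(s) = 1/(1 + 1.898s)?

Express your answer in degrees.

Phase = -arctan(ωτ) = -arctan(0.779 × 1.898) = -55.9°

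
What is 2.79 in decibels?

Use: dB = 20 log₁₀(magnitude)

dB = 20 log₁₀(2.79) = 8.9 dB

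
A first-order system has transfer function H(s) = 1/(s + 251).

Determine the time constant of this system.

For H(s) = 1/(s + 1/τ), the pole is at -1/τ = -251, so τ = 1/251 = 0.0040 s.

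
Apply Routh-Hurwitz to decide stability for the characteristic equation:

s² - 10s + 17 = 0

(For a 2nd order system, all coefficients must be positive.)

Coefficients: 1, -10, 17. b=-10 not positive, so system is unstable.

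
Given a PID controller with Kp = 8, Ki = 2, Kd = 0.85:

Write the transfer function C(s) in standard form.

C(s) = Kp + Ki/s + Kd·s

Substituting values: C(s) = 8 + 2/s + 0.85s = (0.85s² + 8s + 2)/s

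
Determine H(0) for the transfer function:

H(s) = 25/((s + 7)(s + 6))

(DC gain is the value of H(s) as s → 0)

DC gain = H(0) = 25/(7 × 6) = 25/42 = 0.5952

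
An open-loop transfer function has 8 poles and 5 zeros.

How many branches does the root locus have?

Root locus has n branches where n = number of poles = 8.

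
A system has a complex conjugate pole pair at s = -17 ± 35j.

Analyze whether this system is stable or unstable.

Real part of poles is -17 (< 0, left half-plane). Stable.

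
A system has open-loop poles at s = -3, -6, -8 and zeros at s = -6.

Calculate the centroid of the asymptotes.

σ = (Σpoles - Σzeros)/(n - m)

σ = (Σpoles - Σzeros)/(n - m) = (-17 - (-6))/(3 - 1) = -11/2 = -5.5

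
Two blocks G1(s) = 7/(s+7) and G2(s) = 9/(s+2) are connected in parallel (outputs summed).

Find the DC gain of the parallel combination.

Parallel: G_eq = G1 + G2. DC gain = G1(0) + G2(0) = 7/7 + 9/2 = 1 + 4.5 = 5.5.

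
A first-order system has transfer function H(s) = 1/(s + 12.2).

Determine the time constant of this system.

For H(s) = 1/(s + 1/τ), the pole is at -1/τ = -12.2, so τ = 1/12.2 = 0.0820 s.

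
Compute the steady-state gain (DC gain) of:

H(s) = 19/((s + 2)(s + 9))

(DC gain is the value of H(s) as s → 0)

DC gain = H(0) = 19/(2 × 9) = 19/18 = 1.0556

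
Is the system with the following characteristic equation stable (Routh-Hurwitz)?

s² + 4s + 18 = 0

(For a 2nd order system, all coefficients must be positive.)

Coefficients: 1, 4, 18. All positive, so system is stable.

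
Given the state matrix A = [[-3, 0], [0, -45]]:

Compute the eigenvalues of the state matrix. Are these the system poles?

For diagonal matrix, eigenvalues are diagonal entries: λ₁ = -3, λ₂ = -45. Eigenvalues of A = system poles.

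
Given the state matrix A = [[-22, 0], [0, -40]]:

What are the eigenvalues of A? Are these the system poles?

For diagonal matrix, eigenvalues are diagonal entries: λ₁ = -22, λ₂ = -40. Eigenvalues of A = system poles.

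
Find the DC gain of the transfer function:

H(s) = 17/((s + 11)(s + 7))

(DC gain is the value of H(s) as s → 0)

DC gain = H(0) = 17/(11 × 7) = 17/77 = 0.2208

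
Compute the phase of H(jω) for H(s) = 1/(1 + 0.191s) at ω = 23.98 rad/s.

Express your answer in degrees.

Phase = -arctan(ωτ) = -arctan(23.98 × 0.191) = -77.7°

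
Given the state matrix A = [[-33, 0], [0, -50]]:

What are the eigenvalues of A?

For diagonal matrix, eigenvalues are diagonal entries: λ₁ = -33, λ₂ = -50.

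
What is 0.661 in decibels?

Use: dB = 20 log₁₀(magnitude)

dB = 20 log₁₀(0.661) = -3.6 dB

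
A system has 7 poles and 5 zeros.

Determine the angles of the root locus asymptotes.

n - m = 7 - 5 = 2. Angles: θk = (2k + 1)·180°/2 = 90°, 270°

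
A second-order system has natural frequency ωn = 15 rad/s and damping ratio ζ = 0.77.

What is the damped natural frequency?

ωd = ωn√(1 - ζ²) = 15√(1 - 0.77²) = 9.57 rad/s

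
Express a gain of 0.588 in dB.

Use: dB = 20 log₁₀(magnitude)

dB = 20 log₁₀(0.588) = -4.6 dB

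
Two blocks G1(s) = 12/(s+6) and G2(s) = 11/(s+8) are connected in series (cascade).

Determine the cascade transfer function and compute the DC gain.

Series: multiply transfer functions. G_eq = 12/(s+6) × 11/(s+8) = 132/((s+6)(s+8)). DC gain = 132/(6×8) = 2.75.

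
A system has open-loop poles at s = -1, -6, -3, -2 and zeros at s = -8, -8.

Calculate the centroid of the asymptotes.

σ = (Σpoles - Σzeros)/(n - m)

σ = (Σpoles - Σzeros)/(n - m) = (-12 - (-16))/(4 - 2) = 4/2 = 2.0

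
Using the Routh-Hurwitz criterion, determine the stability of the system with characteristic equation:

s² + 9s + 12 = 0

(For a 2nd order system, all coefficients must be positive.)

Coefficients: 1, 9, 12. All positive, so system is stable.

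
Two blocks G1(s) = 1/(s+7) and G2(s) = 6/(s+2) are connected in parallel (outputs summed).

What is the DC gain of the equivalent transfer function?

Parallel: G_eq = G1 + G2. DC gain = G1(0) + G2(0) = 1/7 + 6/2 = 0.1429 + 3 = 3.1429.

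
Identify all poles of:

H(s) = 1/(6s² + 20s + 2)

Discriminant = 20² - 4×6×2 = 400 - 48 = 352 > 0, so two distinct real poles. Using quadratic formula: s = (-20 ± √352)/(2×6) = (-20 ± √352)/12, with √352 ≈ 18.7617. s₁ ≈ -0.1032, s₂ ≈ -3.2301. Poles: s₁ = -0.1032, s₂ = -3.2301.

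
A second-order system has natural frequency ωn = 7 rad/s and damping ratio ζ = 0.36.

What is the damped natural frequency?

ωd = ωn√(1 - ζ²) = 7√(1 - 0.36²) = 6.53 rad/s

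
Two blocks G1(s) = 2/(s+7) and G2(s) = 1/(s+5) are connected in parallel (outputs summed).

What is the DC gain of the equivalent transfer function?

Parallel: G_eq = G1 + G2. DC gain = G1(0) + G2(0) = 2/7 + 1/5 = 0.2857 + 0.2 = 0.4857.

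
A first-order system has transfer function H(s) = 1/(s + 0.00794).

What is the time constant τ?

For H(s) = 1/(s + 1/τ), the pole is at -1/τ = -0.00794, so τ = 1/0.00794 = 125.9 s.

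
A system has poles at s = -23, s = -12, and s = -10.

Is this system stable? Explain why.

All poles are in the left half-plane. System is stable.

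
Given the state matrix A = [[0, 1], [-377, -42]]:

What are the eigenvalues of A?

det(A - λI) = λ² - (-42)λ + 377 = (λ - (-13))(λ - (-29)). Eigenvalues: -13, -29.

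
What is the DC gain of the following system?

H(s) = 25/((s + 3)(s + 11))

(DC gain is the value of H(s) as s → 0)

DC gain = H(0) = 25/(3 × 11) = 25/33 = 0.7576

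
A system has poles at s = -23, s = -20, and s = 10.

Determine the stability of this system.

Pole(s) at s = 10 are not in the left half-plane. System is unstable.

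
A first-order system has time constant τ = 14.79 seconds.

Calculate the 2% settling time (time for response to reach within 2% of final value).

For first-order system, 2% settling time ≈ 4τ = 4 × 14.79 = 59.16 s.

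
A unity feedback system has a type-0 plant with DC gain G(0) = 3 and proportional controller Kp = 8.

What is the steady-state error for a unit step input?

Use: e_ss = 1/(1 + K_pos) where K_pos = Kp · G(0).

K_pos = Kp · G(0) = 8 × 3 = 24. e_ss = 1/(1 + 24) = 0.04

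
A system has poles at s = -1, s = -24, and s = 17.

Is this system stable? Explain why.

Pole(s) at s = 17 are not in the left half-plane. System is unstable.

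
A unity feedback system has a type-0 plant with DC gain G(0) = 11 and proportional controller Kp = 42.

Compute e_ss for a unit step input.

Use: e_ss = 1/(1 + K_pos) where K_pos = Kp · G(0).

K_pos = Kp · G(0) = 42 × 11 = 462. e_ss = 1/(1 + 462) = 0.0022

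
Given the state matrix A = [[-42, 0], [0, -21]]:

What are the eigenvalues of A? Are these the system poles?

For diagonal matrix, eigenvalues are diagonal entries: λ₁ = -42, λ₂ = -21. Eigenvalues of A = system poles.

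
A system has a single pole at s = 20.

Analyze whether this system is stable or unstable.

Pole at s = 20 is in the right half-plane. Unstable.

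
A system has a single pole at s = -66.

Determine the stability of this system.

Pole at s = -66 is in the left half-plane. Stable.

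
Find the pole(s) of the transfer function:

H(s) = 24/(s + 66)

Pole is where denominator = 0: s + 66 = 0, so s = -66.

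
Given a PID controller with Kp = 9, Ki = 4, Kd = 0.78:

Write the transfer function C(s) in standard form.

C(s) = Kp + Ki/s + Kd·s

Substituting values: C(s) = 9 + 4/s + 0.78s = (0.78s² + 9s + 4)/s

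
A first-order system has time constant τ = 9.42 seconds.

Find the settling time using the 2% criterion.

For first-order system, 2% settling time ≈ 4τ = 4 × 9.42 = 37.68 s.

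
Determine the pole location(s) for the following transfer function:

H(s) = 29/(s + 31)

Pole is where denominator = 0: s + 31 = 0, so s = -31.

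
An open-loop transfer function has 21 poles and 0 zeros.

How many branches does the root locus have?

Root locus has n branches where n = number of poles = 21.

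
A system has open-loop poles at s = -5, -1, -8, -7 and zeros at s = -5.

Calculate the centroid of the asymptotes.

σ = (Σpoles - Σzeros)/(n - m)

σ = (Σpoles - Σzeros)/(n - m) = (-21 - (-5))/(4 - 1) = -16/3 = -5.33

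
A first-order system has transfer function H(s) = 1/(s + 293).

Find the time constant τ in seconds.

For H(s) = 1/(s + 1/τ), the pole is at -1/τ = -293, so τ = 1/293 = 0.0034 s.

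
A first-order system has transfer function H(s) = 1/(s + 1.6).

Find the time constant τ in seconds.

For H(s) = 1/(s + 1/τ), the pole is at -1/τ = -1.6, so τ = 1/1.6 = 0.625 s.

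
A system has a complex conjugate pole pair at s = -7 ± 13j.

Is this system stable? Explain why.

Real part of poles is -7 (< 0, left half-plane). Stable.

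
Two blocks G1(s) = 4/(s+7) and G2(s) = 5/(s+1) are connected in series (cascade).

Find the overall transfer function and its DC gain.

Series: multiply transfer functions. G_eq = 4/(s+7) × 5/(s+1) = 20/((s+7)(s+1)). DC gain = 20/(7×1) = 2.8571.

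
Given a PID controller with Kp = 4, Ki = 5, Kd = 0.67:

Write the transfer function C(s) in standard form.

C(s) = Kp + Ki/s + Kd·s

Substituting values: C(s) = 4 + 5/s + 0.67s = (0.67s² + 4s + 5)/s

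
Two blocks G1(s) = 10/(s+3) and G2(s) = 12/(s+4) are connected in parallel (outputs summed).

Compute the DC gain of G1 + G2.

Parallel: G_eq = G1 + G2. DC gain = G1(0) + G2(0) = 10/3 + 12/4 = 3.3333 + 3 = 6.3333.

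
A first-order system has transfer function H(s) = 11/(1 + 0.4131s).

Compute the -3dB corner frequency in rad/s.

Corner frequency = 1/τ = 1/0.4131 = 2.421 rad/s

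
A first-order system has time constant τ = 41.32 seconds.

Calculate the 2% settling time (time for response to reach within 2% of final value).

For first-order system, 2% settling time ≈ 4τ = 4 × 41.32 = 165.28 s.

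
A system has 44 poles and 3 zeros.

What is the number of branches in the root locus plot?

Root locus has n branches where n = number of poles = 44.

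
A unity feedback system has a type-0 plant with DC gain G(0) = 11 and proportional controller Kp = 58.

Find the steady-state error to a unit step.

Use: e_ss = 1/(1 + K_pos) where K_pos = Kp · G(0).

K_pos = Kp · G(0) = 58 × 11 = 638. e_ss = 1/(1 + 638) = 0.0016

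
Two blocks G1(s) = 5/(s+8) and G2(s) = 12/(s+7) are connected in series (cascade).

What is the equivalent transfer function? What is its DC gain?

Series: multiply transfer functions. G_eq = 5/(s+8) × 12/(s+7) = 60/((s+8)(s+7)). DC gain = 60/(8×7) = 1.0714.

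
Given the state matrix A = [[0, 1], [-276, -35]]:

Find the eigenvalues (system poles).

det(A - λI) = λ² - (-35)λ + 276 = (λ - (-23))(λ - (-12)). Eigenvalues: -23, -12.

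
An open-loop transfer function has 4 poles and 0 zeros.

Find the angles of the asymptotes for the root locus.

n - m = 4 - 0 = 4. Angles: θk = (2k + 1)·180°/4 = 45°, 135°, 225°, 315°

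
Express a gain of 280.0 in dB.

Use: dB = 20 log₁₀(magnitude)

dB = 20 log₁₀(280.0) = 48.9 dB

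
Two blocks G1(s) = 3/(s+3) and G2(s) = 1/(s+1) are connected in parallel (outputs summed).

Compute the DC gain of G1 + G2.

Parallel: G_eq = G1 + G2. DC gain = G1(0) + G2(0) = 3/3 + 1/1 = 1 + 1 = 2.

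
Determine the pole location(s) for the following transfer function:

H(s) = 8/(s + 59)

Pole is where denominator = 0: s + 59 = 0, so s = -59.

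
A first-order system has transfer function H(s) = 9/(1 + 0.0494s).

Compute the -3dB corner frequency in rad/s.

Corner frequency = 1/τ = 1/0.0494 = 20.243 rad/s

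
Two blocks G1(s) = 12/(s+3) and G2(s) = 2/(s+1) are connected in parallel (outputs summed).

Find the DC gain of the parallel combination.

Parallel: G_eq = G1 + G2. DC gain = G1(0) + G2(0) = 12/3 + 2/1 = 4 + 2 = 6.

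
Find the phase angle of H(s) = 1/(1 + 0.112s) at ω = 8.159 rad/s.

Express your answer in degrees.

Phase = -arctan(ωτ) = -arctan(8.159 × 0.112) = -42.4°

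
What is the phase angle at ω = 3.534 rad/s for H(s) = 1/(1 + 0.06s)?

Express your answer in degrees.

Phase = -arctan(ωτ) = -arctan(3.534 × 0.06) = -12.0°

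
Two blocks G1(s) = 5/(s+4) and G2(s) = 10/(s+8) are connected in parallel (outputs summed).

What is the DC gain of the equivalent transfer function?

Parallel: G_eq = G1 + G2. DC gain = G1(0) + G2(0) = 5/4 + 10/8 = 1.25 + 1.25 = 2.5.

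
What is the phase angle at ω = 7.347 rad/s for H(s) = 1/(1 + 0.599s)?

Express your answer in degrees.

Phase = -arctan(ωτ) = -arctan(7.347 × 0.599) = -77.2°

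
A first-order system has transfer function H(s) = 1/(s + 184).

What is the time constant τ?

For H(s) = 1/(s + 1/τ), the pole is at -1/τ = -184, so τ = 1/184 = 0.0054 s.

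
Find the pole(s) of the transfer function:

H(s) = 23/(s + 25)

Pole is where denominator = 0: s + 25 = 0, so s = -25.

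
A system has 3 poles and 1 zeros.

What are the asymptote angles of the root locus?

n - m = 3 - 1 = 2. Angles: θk = (2k + 1)·180°/2 = 90°, 270°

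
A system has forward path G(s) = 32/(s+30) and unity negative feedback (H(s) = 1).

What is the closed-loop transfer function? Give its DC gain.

T(s) = G/(1+GH) = [32/(s+30)] / [1 + 32/(s+30)] = 32/(s+30+32) = 32/(s+62). DC gain = 32/62 = 0.5161.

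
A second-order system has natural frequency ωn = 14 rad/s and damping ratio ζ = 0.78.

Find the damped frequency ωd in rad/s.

ωd = ωn√(1 - ζ²) = 14√(1 - 0.78²) = 8.76 rad/s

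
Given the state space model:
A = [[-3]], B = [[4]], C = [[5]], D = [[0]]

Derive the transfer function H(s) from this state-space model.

(sI - A)⁻¹ = 1/(s + 3). H(s) = 5 × 4/(s + 3) + 0 = 20/(s + 3).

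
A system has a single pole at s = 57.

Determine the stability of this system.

Pole at s = 57 is in the right half-plane. Unstable.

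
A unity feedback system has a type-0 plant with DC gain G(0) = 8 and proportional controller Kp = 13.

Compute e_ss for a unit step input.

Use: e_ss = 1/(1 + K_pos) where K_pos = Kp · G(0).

K_pos = Kp · G(0) = 13 × 8 = 104. e_ss = 1/(1 + 104) = 0.0095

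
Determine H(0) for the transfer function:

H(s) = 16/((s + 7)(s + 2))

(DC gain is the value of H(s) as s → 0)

DC gain = H(0) = 16/(7 × 2) = 16/14 = 1.1429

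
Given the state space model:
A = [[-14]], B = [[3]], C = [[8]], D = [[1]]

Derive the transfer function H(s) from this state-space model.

(sI - A)⁻¹ = 1/(s + 14). H(s) = 8×3/(s + 14) + 1 = (s + 38)/(s + 14).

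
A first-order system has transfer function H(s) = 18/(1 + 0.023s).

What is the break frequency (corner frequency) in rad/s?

Corner frequency = 1/τ = 1/0.023 = 43.478 rad/s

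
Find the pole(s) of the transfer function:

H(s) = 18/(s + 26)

Pole is where denominator = 0: s + 26 = 0, so s = -26.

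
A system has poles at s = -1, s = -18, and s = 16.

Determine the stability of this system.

Pole(s) at s = 16 are not in the left half-plane. System is unstable.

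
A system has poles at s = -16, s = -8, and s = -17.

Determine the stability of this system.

All poles are in the left half-plane. System is stable.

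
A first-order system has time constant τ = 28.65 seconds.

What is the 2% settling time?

For first-order system, 2% settling time ≈ 4τ = 4 × 28.65 = 114.6 s.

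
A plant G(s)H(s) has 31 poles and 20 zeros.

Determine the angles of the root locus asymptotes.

n - m = 31 - 20 = 11. Angles: θk = (2k + 1)·180°/11 = 16.36°, 49.09°, 81.82°, 114.55°, 147.27°, 180°, 212.73°, 245.45°, 278.18°, 310.91°, 343.64°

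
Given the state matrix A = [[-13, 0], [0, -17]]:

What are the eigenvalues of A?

For diagonal matrix, eigenvalues are diagonal entries: λ₁ = -13, λ₂ = -17.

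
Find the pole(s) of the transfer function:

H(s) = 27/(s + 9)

Pole is where denominator = 0: s + 9 = 0, so s = -9.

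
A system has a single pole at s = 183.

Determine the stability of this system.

Pole at s = 183 is in the right half-plane. Unstable.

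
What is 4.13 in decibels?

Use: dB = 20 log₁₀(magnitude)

dB = 20 log₁₀(4.13) = 12.3 dB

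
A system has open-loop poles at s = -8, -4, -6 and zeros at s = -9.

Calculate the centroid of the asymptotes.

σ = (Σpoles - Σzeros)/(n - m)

σ = (Σpoles - Σzeros)/(n - m) = (-18 - (-9))/(3 - 1) = -9/2 = -4.5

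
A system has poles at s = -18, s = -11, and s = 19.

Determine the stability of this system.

Pole(s) at s = 19 are not in the left half-plane. System is unstable.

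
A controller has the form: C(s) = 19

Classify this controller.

This is a Proportional (P) controller.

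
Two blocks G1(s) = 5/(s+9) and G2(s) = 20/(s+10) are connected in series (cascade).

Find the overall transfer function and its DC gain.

Series: multiply transfer functions. G_eq = 5/(s+9) × 20/(s+10) = 100/((s+9)(s+10)). DC gain = 100/(9×10) = 1.1111.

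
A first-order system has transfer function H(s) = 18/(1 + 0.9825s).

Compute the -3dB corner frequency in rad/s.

Corner frequency = 1/τ = 1/0.9825 = 1.018 rad/s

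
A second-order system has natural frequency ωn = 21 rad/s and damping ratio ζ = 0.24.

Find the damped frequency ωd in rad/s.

ωd = ωn√(1 - ζ²) = 21√(1 - 0.24²) = 20.39 rad/s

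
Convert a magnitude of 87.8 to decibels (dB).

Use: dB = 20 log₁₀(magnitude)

dB = 20 log₁₀(87.8) = 38.9 dB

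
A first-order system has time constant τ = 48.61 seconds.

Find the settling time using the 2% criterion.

For first-order system, 2% settling time ≈ 4τ = 4 × 48.61 = 194.44 s.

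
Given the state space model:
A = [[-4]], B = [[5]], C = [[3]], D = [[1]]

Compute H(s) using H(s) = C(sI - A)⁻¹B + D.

(sI - A)⁻¹ = 1/(s + 4). H(s) = 3×5/(s + 4) + 1 = (s + 19)/(s + 4).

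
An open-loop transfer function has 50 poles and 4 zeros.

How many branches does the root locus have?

Root locus has n branches where n = number of poles = 50.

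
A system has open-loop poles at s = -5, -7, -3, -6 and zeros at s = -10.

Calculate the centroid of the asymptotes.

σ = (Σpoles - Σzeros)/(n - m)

σ = (Σpoles - Σzeros)/(n - m) = (-21 - (-10))/(4 - 1) = -11/3 = -3.67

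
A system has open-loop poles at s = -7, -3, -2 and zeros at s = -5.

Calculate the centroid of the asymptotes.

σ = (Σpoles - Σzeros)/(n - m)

σ = (Σpoles - Σzeros)/(n - m) = (-12 - (-5))/(3 - 1) = -7/2 = -3.5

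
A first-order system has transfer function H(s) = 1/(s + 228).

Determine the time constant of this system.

For H(s) = 1/(s + 1/τ), the pole is at -1/τ = -228, so τ = 1/228 = 0.0044 s.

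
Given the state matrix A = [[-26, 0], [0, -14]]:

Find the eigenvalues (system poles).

For diagonal matrix, eigenvalues are diagonal entries: λ₁ = -26, λ₂ = -14.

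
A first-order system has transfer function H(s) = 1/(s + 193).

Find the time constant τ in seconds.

For H(s) = 1/(s + 1/τ), the pole is at -1/τ = -193, so τ = 1/193 = 0.0052 s.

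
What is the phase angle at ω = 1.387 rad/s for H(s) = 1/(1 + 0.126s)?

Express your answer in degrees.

Phase = -arctan(ωτ) = -arctan(1.387 × 0.126) = -9.9°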